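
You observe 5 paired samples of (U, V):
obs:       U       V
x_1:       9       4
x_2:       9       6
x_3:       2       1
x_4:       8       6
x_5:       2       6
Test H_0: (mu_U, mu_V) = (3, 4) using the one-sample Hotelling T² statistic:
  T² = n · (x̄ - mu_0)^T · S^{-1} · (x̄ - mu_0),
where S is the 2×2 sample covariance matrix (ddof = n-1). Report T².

Step 1 — sample mean vector:
  mean(U) = (9 + 9 + 2 + 8 + 2) / 5 = 30/5 = 6
  mean(V) = (4 + 6 + 1 + 6 + 6) / 5 = 23/5 = 4.6
  x̄ = (6, 4.6),  deviation x̄ - mu_0 = (6, 4.6) - (3, 4) = (3, 0.6).

Step 2 — sample covariance matrix, S[i,j] = (1/(n-1)) · Σ_k (x_{k,i} - mean_i) · (x_{k,j} - mean_j), divisor n-1 = 4:
  S[U,U] = ((3)·(3) + (3)·(3) + (-4)·(-4) + (2)·(2) + (-4)·(-4)) / 4 = 54/4 = 13.5
  S[U,V] = ((3)·(-0.6) + (3)·(1.4) + (-4)·(-3.6) + (2)·(1.4) + (-4)·(1.4)) / 4 = 14/4 = 3.5
  S[V,V] = ((-0.6)·(-0.6) + (1.4)·(1.4) + (-3.6)·(-3.6) + (1.4)·(1.4) + (1.4)·(1.4)) / 4 = 19.2/4 = 4.8
  S = [[13.5, 3.5],
 [3.5, 4.8]].

Step 3 — invert S. det(S) = 13.5·4.8 - (3.5)² = 52.55.
  S^{-1} = (1/det) · [[d, -b], [-b, a]] = [[0.0913, -0.0666],
 [-0.0666, 0.2569]].

Step 4 — quadratic form (x̄ - mu_0)^T · S^{-1} · (x̄ - mu_0):
  S^{-1} · (x̄ - mu_0) = (0.2341, -0.0457),
  (x̄ - mu_0)^T · [...] = (3)·(0.2341) + (0.6)·(-0.0457) = 0.6748.

Step 5 — scale by n: T² = 5 · 0.6748 = 3.3739.

T² ≈ 3.3739


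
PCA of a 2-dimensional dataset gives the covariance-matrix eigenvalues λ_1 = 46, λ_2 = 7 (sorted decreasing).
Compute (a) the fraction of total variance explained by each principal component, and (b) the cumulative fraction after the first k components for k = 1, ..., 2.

Step 1 — total variance = trace(Sigma) = Σ λ_i = 46 + 7 = 53.

Step 2 — fraction explained by component i = λ_i / Σ λ:
  PC1: 46/53 = 0.8679
  PC2: 7/53 = 0.1321

Step 3 — cumulative fraction after k components = (λ_1 + ... + λ_k) / Σ λ:
  k = 1: 46/53 = 0.8679
  k = 2: (46 + 7)/53 = 53/53 = 1

Summary (fraction, with percent):

explained: PC1 0.8679 (86.79%), PC2 0.1321 (13.21%);  cumulative: 0.8679, 1


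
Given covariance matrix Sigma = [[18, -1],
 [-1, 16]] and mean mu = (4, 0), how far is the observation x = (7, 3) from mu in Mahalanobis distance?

Step 1 — centre the observation: (x - mu) = (3, 3).

Step 2 — invert Sigma. det(Sigma) = 18·16 - (-1)² = 287.
  Sigma^{-1} = (1/det) · [[d, -b], [-b, a]] = [[0.0557, 0.0035],
 [0.0035, 0.0627]].

Step 3 — form the quadratic (x - mu)^T · Sigma^{-1} · (x - mu):
  Sigma^{-1} · (x - mu) = (0.1777, 0.1986).
  (x - mu)^T · [Sigma^{-1} · (x - mu)] = (3)·(0.1777) + (3)·(0.1986) = 1.1289.

Step 4 — take square root: d = √(1.1289) ≈ 1.0625.

d(x, mu) = √(1.1289) ≈ 1.0625


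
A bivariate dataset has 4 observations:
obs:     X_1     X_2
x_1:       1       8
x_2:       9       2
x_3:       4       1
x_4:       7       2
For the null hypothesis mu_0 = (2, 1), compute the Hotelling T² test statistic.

Step 1 — sample mean vector:
  mean(X_1) = (1 + 9 + 4 + 7) / 4 = 21/4 = 5.25
  mean(X_2) = (8 + 2 + 1 + 2) / 4 = 13/4 = 3.25
  x̄ = (5.25, 3.25),  deviation x̄ - mu_0 = (5.25, 3.25) - (2, 1) = (3.25, 2.25).

Step 2 — sample covariance matrix, S[i,j] = (1/(n-1)) · Σ_k (x_{k,i} - mean_i) · (x_{k,j} - mean_j), divisor n-1 = 3:
  S[X_1,X_1] = ((-4.25)·(-4.25) + (3.75)·(3.75) + (-1.25)·(-1.25) + (1.75)·(1.75)) / 3 = 36.75/3 = 12.25
  S[X_1,X_2] = ((-4.25)·(4.75) + (3.75)·(-1.25) + (-1.25)·(-2.25) + (1.75)·(-1.25)) / 3 = -24.25/3 = -8.0833
  S[X_2,X_2] = ((4.75)·(4.75) + (-1.25)·(-1.25) + (-2.25)·(-2.25) + (-1.25)·(-1.25)) / 3 = 30.75/3 = 10.25
  S = [[12.25, -8.0833],
 [-8.0833, 10.25]].

Step 3 — invert S. det(S) = 12.25·10.25 - (-8.0833)² = 60.2222.
  S^{-1} = (1/det) · [[d, -b], [-b, a]] = [[0.1702, 0.1342],
 [0.1342, 0.2034]].

Step 4 — quadratic form (x̄ - mu_0)^T · S^{-1} · (x̄ - mu_0):
  S^{-1} · (x̄ - mu_0) = (0.8552, 0.8939),
  (x̄ - mu_0)^T · [...] = (3.25)·(0.8552) + (2.25)·(0.8939) = 4.7906.

Step 5 — scale by n: T² = 4 · 4.7906 = 19.1624.

T² ≈ 19.1624


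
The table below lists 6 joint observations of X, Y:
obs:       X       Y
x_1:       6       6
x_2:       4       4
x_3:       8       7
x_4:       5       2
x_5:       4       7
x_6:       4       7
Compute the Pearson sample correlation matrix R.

Step 1 — column means:
  mean(X) = (6 + 4 + 8 + 5 + 4 + 4) / 6 = 31/6 = 5.1667
  mean(Y) = (6 + 4 + 7 + 2 + 7 + 7) / 6 = 33/6 = 5.5

Step 2 — sample variances and covariances s[i,j] = (1/(n-1)) · Σ_k (x_{k,i} - mean_i) · (x_{k,j} - mean_j), with n-1 = 5:
  s[X,X] = ((0.8333)·(0.8333) + (-1.1667)·(-1.1667) + (2.8333)·(2.8333) + (-0.1667)·(-0.1667) + (-1.1667)·(-1.1667) + (-1.1667)·(-1.1667)) / 5 = 12.8333/5 = 2.5667
  s[X,Y] = ((0.8333)·(0.5) + (-1.1667)·(-1.5) + (2.8333)·(1.5) + (-0.1667)·(-3.5) + (-1.1667)·(1.5) + (-1.1667)·(1.5)) / 5 = 3.5/5 = 0.7
  s[Y,Y] = ((0.5)·(0.5) + (-1.5)·(-1.5) + (1.5)·(1.5) + (-3.5)·(-3.5) + (1.5)·(1.5) + (1.5)·(1.5)) / 5 = 21.5/5 = 4.3
  Sample standard deviations s_i = √(s[i,i]):
  s(X) = √(2.5667) = 1.6021
  s(Y) = √(4.3) = 2.0736

Step 3 — r_{ij} = s_{ij} / (s_i · s_j):
  r[X,X] = 1 (diagonal).
  r[X,Y] = 0.7 / (1.6021 · 2.0736) = 0.7 / 3.3221 = 0.2107
  r[Y,Y] = 1 (diagonal).

R is symmetric with unit diagonal. Assembling:

R = [[1, 0.2107],
 [0.2107, 1]]


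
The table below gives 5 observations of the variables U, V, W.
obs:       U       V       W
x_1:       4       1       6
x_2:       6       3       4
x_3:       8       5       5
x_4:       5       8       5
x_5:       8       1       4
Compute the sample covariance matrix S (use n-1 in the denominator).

Step 1 — column means:
  mean(U) = (4 + 6 + 8 + 5 + 8) / 5 = 31/5 = 6.2
  mean(V) = (1 + 3 + 5 + 8 + 1) / 5 = 18/5 = 3.6
  mean(W) = (6 + 4 + 5 + 5 + 4) / 5 = 24/5 = 4.8

Step 2 — sample covariance S[i,j] = (1/(n-1)) · Σ_k (x_{k,i} - mean_i) · (x_{k,j} - mean_j), with n-1 = 4.
  S[U,U] = ((-2.2)·(-2.2) + (-0.2)·(-0.2) + (1.8)·(1.8) + (-1.2)·(-1.2) + (1.8)·(1.8)) / 4 = 12.8/4 = 3.2
  S[U,V] = ((-2.2)·(-2.6) + (-0.2)·(-0.6) + (1.8)·(1.4) + (-1.2)·(4.4) + (1.8)·(-2.6)) / 4 = -1.6/4 = -0.4
  S[U,W] = ((-2.2)·(1.2) + (-0.2)·(-0.8) + (1.8)·(0.2) + (-1.2)·(0.2) + (1.8)·(-0.8)) / 4 = -3.8/4 = -0.95
  S[V,V] = ((-2.6)·(-2.6) + (-0.6)·(-0.6) + (1.4)·(1.4) + (4.4)·(4.4) + (-2.6)·(-2.6)) / 4 = 35.2/4 = 8.8
  S[V,W] = ((-2.6)·(1.2) + (-0.6)·(-0.8) + (1.4)·(0.2) + (4.4)·(0.2) + (-2.6)·(-0.8)) / 4 = 0.6/4 = 0.15
  S[W,W] = ((1.2)·(1.2) + (-0.8)·(-0.8) + (0.2)·(0.2) + (0.2)·(0.2) + (-0.8)·(-0.8)) / 4 = 2.8/4 = 0.7

S is symmetric (S[j,i] = S[i,j]). Assembling:

S = [[3.2, -0.4, -0.95],
 [-0.4, 8.8, 0.15],
 [-0.95, 0.15, 0.7]]


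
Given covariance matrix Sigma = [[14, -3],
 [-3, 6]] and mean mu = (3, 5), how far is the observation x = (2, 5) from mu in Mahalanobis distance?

Step 1 — centre the observation: (x - mu) = (-1, 0).

Step 2 — invert Sigma. det(Sigma) = 14·6 - (-3)² = 75.
  Sigma^{-1} = (1/det) · [[d, -b], [-b, a]] = [[0.08, 0.04],
 [0.04, 0.1867]].

Step 3 — form the quadratic (x - mu)^T · Sigma^{-1} · (x - mu):
  Sigma^{-1} · (x - mu) = (-0.08, -0.04).
  (x - mu)^T · [Sigma^{-1} · (x - mu)] = (-1)·(-0.08) + (0)·(-0.04) = 0.08.

Step 4 — take square root: d = √(0.08) ≈ 0.2828.

d(x, mu) = √(0.08) ≈ 0.2828


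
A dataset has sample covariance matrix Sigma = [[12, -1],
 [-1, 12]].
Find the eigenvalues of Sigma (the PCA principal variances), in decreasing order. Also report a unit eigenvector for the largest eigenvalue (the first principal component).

Step 1 — characteristic polynomial of 2×2 Sigma:
  det(Sigma - λI) = λ² - trace · λ + det = 0.
  trace = 12 + 12 = 24, det = 12·12 - (-1)² = 143.
Step 2 — discriminant:
  Δ = trace² - 4·det = 576 - 572 = 4.
Step 3 — eigenvalues:
  λ = (trace ± √Δ)/2 = (24 ± 2)/2,
  λ_1 = 13,  λ_2 = 11.

Step 4 — unit eigenvector for λ_1: solve (Sigma - λ_1 I)v = 0. First row:
  (12 - 13)·v_x + (-1)·v_y = 0, i.e. (-1)·v_x + (-1)·v_y = 0,
  so v ∝ (b, λ_1 - a) = (-1, 1); multiply by -1 so the first entry is positive: u = (1, -1).
  ||u|| = √((1)² + (-1)²) = √(2) ≈ 1.4142,
  v_1 = u/||u|| ≈ (0.7071, -0.7071) (||v_1|| = 1).

λ_1 = 13,  λ_2 = 11;  v_1 ≈ (0.7071, -0.7071)


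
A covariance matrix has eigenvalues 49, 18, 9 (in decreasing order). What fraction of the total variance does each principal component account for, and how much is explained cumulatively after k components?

Step 1 — total variance = trace(Sigma) = Σ λ_i = 49 + 18 + 9 = 76.

Step 2 — fraction explained by component i = λ_i / Σ λ:
  PC1: 49/76 = 0.6447
  PC2: 18/76 = 0.2368
  PC3: 9/76 = 0.1184

Step 3 — cumulative fraction after k components = (λ_1 + ... + λ_k) / Σ λ:
  k = 1: 49/76 = 0.6447
  k = 2: (49 + 18)/76 = 67/76 = 0.8816
  k = 3: (49 + 18 + 9)/76 = 76/76 = 1

Summary (fraction, with percent):

explained: PC1 0.6447 (64.47%), PC2 0.2368 (23.68%), PC3 0.1184 (11.84%);  cumulative: 0.6447, 0.8816, 1


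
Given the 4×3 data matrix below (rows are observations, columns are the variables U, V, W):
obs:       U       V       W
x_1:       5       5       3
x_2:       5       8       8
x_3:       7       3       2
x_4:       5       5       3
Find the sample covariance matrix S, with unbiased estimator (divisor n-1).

Step 1 — column means:
  mean(U) = (5 + 5 + 7 + 5) / 4 = 22/4 = 5.5
  mean(V) = (5 + 8 + 3 + 5) / 4 = 21/4 = 5.25
  mean(W) = (3 + 8 + 2 + 3) / 4 = 16/4 = 4

Step 2 — sample covariance S[i,j] = (1/(n-1)) · Σ_k (x_{k,i} - mean_i) · (x_{k,j} - mean_j), with n-1 = 3.
  S[U,U] = ((-0.5)·(-0.5) + (-0.5)·(-0.5) + (1.5)·(1.5) + (-0.5)·(-0.5)) / 3 = 3/3 = 1
  S[U,V] = ((-0.5)·(-0.25) + (-0.5)·(2.75) + (1.5)·(-2.25) + (-0.5)·(-0.25)) / 3 = -4.5/3 = -1.5
  S[U,W] = ((-0.5)·(-1) + (-0.5)·(4) + (1.5)·(-2) + (-0.5)·(-1)) / 3 = -4/3 = -1.3333
  S[V,V] = ((-0.25)·(-0.25) + (2.75)·(2.75) + (-2.25)·(-2.25) + (-0.25)·(-0.25)) / 3 = 12.75/3 = 4.25
  S[V,W] = ((-0.25)·(-1) + (2.75)·(4) + (-2.25)·(-2) + (-0.25)·(-1)) / 3 = 16/3 = 5.3333
  S[W,W] = ((-1)·(-1) + (4)·(4) + (-2)·(-2) + (-1)·(-1)) / 3 = 22/3 = 7.3333

S is symmetric (S[j,i] = S[i,j]). Assembling:

S = [[1, -1.5, -1.3333],
 [-1.5, 4.25, 5.3333],
 [-1.3333, 5.3333, 7.3333]]


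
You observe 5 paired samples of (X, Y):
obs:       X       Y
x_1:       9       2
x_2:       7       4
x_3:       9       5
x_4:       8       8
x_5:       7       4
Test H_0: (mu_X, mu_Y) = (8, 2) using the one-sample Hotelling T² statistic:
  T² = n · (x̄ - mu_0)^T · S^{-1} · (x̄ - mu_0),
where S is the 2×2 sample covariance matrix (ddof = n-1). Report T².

Step 1 — sample mean vector:
  mean(X) = (9 + 7 + 9 + 8 + 7) / 5 = 40/5 = 8
  mean(Y) = (2 + 4 + 5 + 8 + 4) / 5 = 23/5 = 4.6
  x̄ = (8, 4.6),  deviation x̄ - mu_0 = (8, 4.6) - (8, 2) = (0, 2.6).

Step 2 — sample covariance matrix, S[i,j] = (1/(n-1)) · Σ_k (x_{k,i} - mean_i) · (x_{k,j} - mean_j), divisor n-1 = 4:
  S[X,X] = ((1)·(1) + (-1)·(-1) + (1)·(1) + (0)·(0) + (-1)·(-1)) / 4 = 4/4 = 1
  S[X,Y] = ((1)·(-2.6) + (-1)·(-0.6) + (1)·(0.4) + (0)·(3.4) + (-1)·(-0.6)) / 4 = -1/4 = -0.25
  S[Y,Y] = ((-2.6)·(-2.6) + (-0.6)·(-0.6) + (0.4)·(0.4) + (3.4)·(3.4) + (-0.6)·(-0.6)) / 4 = 19.2/4 = 4.8
  S = [[1, -0.25],
 [-0.25, 4.8]].

Step 3 — invert S. det(S) = 1·4.8 - (-0.25)² = 4.7375.
  S^{-1} = (1/det) · [[d, -b], [-b, a]] = [[1.0132, 0.0528],
 [0.0528, 0.2111]].

Step 4 — quadratic form (x̄ - mu_0)^T · S^{-1} · (x̄ - mu_0):
  S^{-1} · (x̄ - mu_0) = (0.1372, 0.5488),
  (x̄ - mu_0)^T · [...] = (0)·(0.1372) + (2.6)·(0.5488) = 1.4269.

Step 5 — scale by n: T² = 5 · 1.4269 = 7.1346.

T² ≈ 7.1346


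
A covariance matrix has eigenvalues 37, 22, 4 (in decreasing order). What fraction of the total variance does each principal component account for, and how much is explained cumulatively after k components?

Step 1 — total variance = trace(Sigma) = Σ λ_i = 37 + 22 + 4 = 63.

Step 2 — fraction explained by component i = λ_i / Σ λ:
  PC1: 37/63 = 0.5873
  PC2: 22/63 = 0.3492
  PC3: 4/63 = 0.0635

Step 3 — cumulative fraction after k components = (λ_1 + ... + λ_k) / Σ λ:
  k = 1: 37/63 = 0.5873
  k = 2: (37 + 22)/63 = 59/63 = 0.9365
  k = 3: (37 + 22 + 4)/63 = 63/63 = 1

Summary (fraction, with percent):

explained: PC1 0.5873 (58.73%), PC2 0.3492 (34.92%), PC3 0.0635 (6.35%);  cumulative: 0.5873, 0.9365, 1


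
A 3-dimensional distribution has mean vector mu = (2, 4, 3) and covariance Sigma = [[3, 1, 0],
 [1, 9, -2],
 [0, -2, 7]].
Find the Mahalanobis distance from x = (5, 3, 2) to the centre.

Step 1 — centre the observation: (x - mu) = (3, -1, -1).

Step 2 — invert Sigma (cofactor / det for 3×3, or solve directly):
  Sigma^{-1} = [[0.3471, -0.0412, -0.0118],
 [-0.0412, 0.1235, 0.0353],
 [-0.0118, 0.0353, 0.1529]].

Step 3 — form the quadratic (x - mu)^T · Sigma^{-1} · (x - mu):
  Sigma^{-1} · (x - mu) = (1.0941, -0.2824, -0.2235).
  (x - mu)^T · [Sigma^{-1} · (x - mu)] = (3)·(1.0941) + (-1)·(-0.2824) + (-1)·(-0.2235) = 3.7882.

Step 4 — take square root: d = √(3.7882) ≈ 1.9463.

d(x, mu) = √(3.7882) ≈ 1.9463


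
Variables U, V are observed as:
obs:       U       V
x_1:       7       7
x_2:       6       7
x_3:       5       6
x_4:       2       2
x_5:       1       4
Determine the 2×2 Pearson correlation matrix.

Step 1 — column means:
  mean(U) = (7 + 6 + 5 + 2 + 1) / 5 = 21/5 = 4.2
  mean(V) = (7 + 7 + 6 + 2 + 4) / 5 = 26/5 = 5.2

Step 2 — sample variances and covariances s[i,j] = (1/(n-1)) · Σ_k (x_{k,i} - mean_i) · (x_{k,j} - mean_j), with n-1 = 4:
  s[U,U] = ((2.8)·(2.8) + (1.8)·(1.8) + (0.8)·(0.8) + (-2.2)·(-2.2) + (-3.2)·(-3.2)) / 4 = 26.8/4 = 6.7
  s[U,V] = ((2.8)·(1.8) + (1.8)·(1.8) + (0.8)·(0.8) + (-2.2)·(-3.2) + (-3.2)·(-1.2)) / 4 = 19.8/4 = 4.95
  s[V,V] = ((1.8)·(1.8) + (1.8)·(1.8) + (0.8)·(0.8) + (-3.2)·(-3.2) + (-1.2)·(-1.2)) / 4 = 18.8/4 = 4.7
  Sample standard deviations s_i = √(s[i,i]):
  s(U) = √(6.7) = 2.5884
  s(V) = √(4.7) = 2.1679

Step 3 — r_{ij} = s_{ij} / (s_i · s_j):
  r[U,U] = 1 (diagonal).
  r[U,V] = 4.95 / (2.5884 · 2.1679) = 4.95 / 5.6116 = 0.8821
  r[V,V] = 1 (diagonal).

R is symmetric with unit diagonal. Assembling:

R = [[1, 0.8821],
 [0.8821, 1]]


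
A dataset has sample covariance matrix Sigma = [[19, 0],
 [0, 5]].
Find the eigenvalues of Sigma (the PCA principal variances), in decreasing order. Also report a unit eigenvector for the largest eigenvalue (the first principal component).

Step 1 — characteristic polynomial of 2×2 Sigma:
  det(Sigma - λI) = λ² - trace · λ + det = 0.
  trace = 19 + 5 = 24, det = 19·5 - (0)² = 95.
Step 2 — discriminant:
  Δ = trace² - 4·det = 576 - 380 = 196.
Step 3 — eigenvalues:
  λ = (trace ± √Δ)/2 = (24 ± 14)/2,
  λ_1 = 19,  λ_2 = 5.

Step 4 — unit eigenvector for λ_1: Sigma is diagonal, so its eigenvectors are the coordinate axes. λ_1 = 19 is the diagonal entry on the first coordinate axis, hence
  v_1 = (1, 0) (||v_1|| = 1).

λ_1 = 19,  λ_2 = 5;  v_1 ≈ (1, 0)


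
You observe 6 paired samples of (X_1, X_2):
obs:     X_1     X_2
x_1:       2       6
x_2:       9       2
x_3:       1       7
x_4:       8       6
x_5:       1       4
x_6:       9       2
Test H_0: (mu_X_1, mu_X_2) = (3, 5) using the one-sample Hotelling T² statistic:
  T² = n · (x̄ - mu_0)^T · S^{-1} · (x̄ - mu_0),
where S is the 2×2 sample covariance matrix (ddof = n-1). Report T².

Step 1 — sample mean vector:
  mean(X_1) = (2 + 9 + 1 + 8 + 1 + 9) / 6 = 30/6 = 5
  mean(X_2) = (6 + 2 + 7 + 6 + 4 + 2) / 6 = 27/6 = 4.5
  x̄ = (5, 4.5),  deviation x̄ - mu_0 = (5, 4.5) - (3, 5) = (2, -0.5).

Step 2 — sample covariance matrix, S[i,j] = (1/(n-1)) · Σ_k (x_{k,i} - mean_i) · (x_{k,j} - mean_j), divisor n-1 = 5:
  S[X_1,X_1] = ((-3)·(-3) + (4)·(4) + (-4)·(-4) + (3)·(3) + (-4)·(-4) + (4)·(4)) / 5 = 82/5 = 16.4
  S[X_1,X_2] = ((-3)·(1.5) + (4)·(-2.5) + (-4)·(2.5) + (3)·(1.5) + (-4)·(-0.5) + (4)·(-2.5)) / 5 = -28/5 = -5.6
  S[X_2,X_2] = ((1.5)·(1.5) + (-2.5)·(-2.5) + (2.5)·(2.5) + (1.5)·(1.5) + (-0.5)·(-0.5) + (-2.5)·(-2.5)) / 5 = 23.5/5 = 4.7
  S = [[16.4, -5.6],
 [-5.6, 4.7]].

Step 3 — invert S. det(S) = 16.4·4.7 - (-5.6)² = 45.72.
  S^{-1} = (1/det) · [[d, -b], [-b, a]] = [[0.1028, 0.1225],
 [0.1225, 0.3587]].

Step 4 — quadratic form (x̄ - mu_0)^T · S^{-1} · (x̄ - mu_0):
  S^{-1} · (x̄ - mu_0) = (0.1444, 0.0656),
  (x̄ - mu_0)^T · [...] = (2)·(0.1444) + (-0.5)·(0.0656) = 0.2559.

Step 5 — scale by n: T² = 6 · 0.2559 = 1.5354.

T² ≈ 1.5354


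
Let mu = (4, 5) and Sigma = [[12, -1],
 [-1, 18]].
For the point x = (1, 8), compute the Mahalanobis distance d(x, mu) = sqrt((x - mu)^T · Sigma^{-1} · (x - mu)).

Step 1 — centre the observation: (x - mu) = (-3, 3).

Step 2 — invert Sigma. det(Sigma) = 12·18 - (-1)² = 215.
  Sigma^{-1} = (1/det) · [[d, -b], [-b, a]] = [[0.0837, 0.0047],
 [0.0047, 0.0558]].

Step 3 — form the quadratic (x - mu)^T · Sigma^{-1} · (x - mu):
  Sigma^{-1} · (x - mu) = (-0.2372, 0.1535).
  (x - mu)^T · [Sigma^{-1} · (x - mu)] = (-3)·(-0.2372) + (3)·(0.1535) = 1.1721.

Step 4 — take square root: d = √(1.1721) ≈ 1.0826.

d(x, mu) = √(1.1721) ≈ 1.0826


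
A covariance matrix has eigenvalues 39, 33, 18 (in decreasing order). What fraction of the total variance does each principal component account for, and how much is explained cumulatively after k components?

Step 1 — total variance = trace(Sigma) = Σ λ_i = 39 + 33 + 18 = 90.

Step 2 — fraction explained by component i = λ_i / Σ λ:
  PC1: 39/90 = 0.4333
  PC2: 33/90 = 0.3667
  PC3: 18/90 = 0.2

Step 3 — cumulative fraction after k components = (λ_1 + ... + λ_k) / Σ λ:
  k = 1: 39/90 = 0.4333
  k = 2: (39 + 33)/90 = 72/90 = 0.8
  k = 3: (39 + 33 + 18)/90 = 90/90 = 1

Summary (fraction, with percent):

explained: PC1 0.4333 (43.33%), PC2 0.3667 (36.67%), PC3 0.2 (20%);  cumulative: 0.4333, 0.8, 1


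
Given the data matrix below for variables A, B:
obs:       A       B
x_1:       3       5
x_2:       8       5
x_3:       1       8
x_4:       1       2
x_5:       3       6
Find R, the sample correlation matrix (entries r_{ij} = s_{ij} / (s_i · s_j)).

Step 1 — column means:
  mean(A) = (3 + 8 + 1 + 1 + 3) / 5 = 16/5 = 3.2
  mean(B) = (5 + 5 + 8 + 2 + 6) / 5 = 26/5 = 5.2

Step 2 — sample variances and covariances s[i,j] = (1/(n-1)) · Σ_k (x_{k,i} - mean_i) · (x_{k,j} - mean_j), with n-1 = 4:
  s[A,A] = ((-0.2)·(-0.2) + (4.8)·(4.8) + (-2.2)·(-2.2) + (-2.2)·(-2.2) + (-0.2)·(-0.2)) / 4 = 32.8/4 = 8.2
  s[A,B] = ((-0.2)·(-0.2) + (4.8)·(-0.2) + (-2.2)·(2.8) + (-2.2)·(-3.2) + (-0.2)·(0.8)) / 4 = -0.2/4 = -0.05
  s[B,B] = ((-0.2)·(-0.2) + (-0.2)·(-0.2) + (2.8)·(2.8) + (-3.2)·(-3.2) + (0.8)·(0.8)) / 4 = 18.8/4 = 4.7
  Sample standard deviations s_i = √(s[i,i]):
  s(A) = √(8.2) = 2.8636
  s(B) = √(4.7) = 2.1679

Step 3 — r_{ij} = s_{ij} / (s_i · s_j):
  r[A,A] = 1 (diagonal).
  r[A,B] = -0.05 / (2.8636 · 2.1679) = -0.05 / 6.2081 = -0.0081
  r[B,B] = 1 (diagonal).

R is symmetric with unit diagonal. Assembling:

R = [[1, -0.0081],
 [-0.0081, 1]]


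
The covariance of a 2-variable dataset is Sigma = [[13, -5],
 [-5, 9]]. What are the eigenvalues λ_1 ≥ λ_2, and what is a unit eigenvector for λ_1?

Step 1 — characteristic polynomial of 2×2 Sigma:
  det(Sigma - λI) = λ² - trace · λ + det = 0.
  trace = 13 + 9 = 22, det = 13·9 - (-5)² = 92.
Step 2 — discriminant:
  Δ = trace² - 4·det = 484 - 368 = 116.
Step 3 — eigenvalues:
  λ = (trace ± √Δ)/2 = (22 ± 10.7703)/2,
  λ_1 = 16.3852,  λ_2 = 5.6148.

Step 4 — unit eigenvector for λ_1: solve (Sigma - λ_1 I)v = 0. First row:
  (13 - 16.3852)·v_x + (-5)·v_y = 0, i.e. (-3.3852)·v_x + (-5)·v_y = 0,
  so v ∝ (b, λ_1 - a) = (-5, 3.3852); multiply by -1 so the first entry is positive: u = (5, -3.3852).
  ||u|| = √((5)² + (-3.3852)²) = √(36.4593) ≈ 6.0382,
  v_1 = u/||u|| ≈ (0.8281, -0.5606) (||v_1|| = 1).

λ_1 = 16.3852,  λ_2 = 5.6148;  v_1 ≈ (0.8281, -0.5606)


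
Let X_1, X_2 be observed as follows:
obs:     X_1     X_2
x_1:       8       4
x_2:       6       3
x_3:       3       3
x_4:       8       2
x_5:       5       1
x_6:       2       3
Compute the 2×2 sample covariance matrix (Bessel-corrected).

Step 1 — column means:
  mean(X_1) = (8 + 6 + 3 + 8 + 5 + 2) / 6 = 32/6 = 5.3333
  mean(X_2) = (4 + 3 + 3 + 2 + 1 + 3) / 6 = 16/6 = 2.6667

Step 2 — sample covariance S[i,j] = (1/(n-1)) · Σ_k (x_{k,i} - mean_i) · (x_{k,j} - mean_j), with n-1 = 5.
  S[X_1,X_1] = ((2.6667)·(2.6667) + (0.6667)·(0.6667) + (-2.3333)·(-2.3333) + (2.6667)·(2.6667) + (-0.3333)·(-0.3333) + (-3.3333)·(-3.3333)) / 5 = 31.3333/5 = 6.2667
  S[X_1,X_2] = ((2.6667)·(1.3333) + (0.6667)·(0.3333) + (-2.3333)·(0.3333) + (2.6667)·(-0.6667) + (-0.3333)·(-1.6667) + (-3.3333)·(0.3333)) / 5 = 0.6667/5 = 0.1333
  S[X_2,X_2] = ((1.3333)·(1.3333) + (0.3333)·(0.3333) + (0.3333)·(0.3333) + (-0.6667)·(-0.6667) + (-1.6667)·(-1.6667) + (0.3333)·(0.3333)) / 5 = 5.3333/5 = 1.0667

S is symmetric (S[j,i] = S[i,j]). Assembling:

S = [[6.2667, 0.1333],
 [0.1333, 1.0667]]


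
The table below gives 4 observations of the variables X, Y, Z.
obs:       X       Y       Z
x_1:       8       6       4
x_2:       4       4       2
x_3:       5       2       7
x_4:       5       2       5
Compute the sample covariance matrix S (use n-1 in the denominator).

Step 1 — column means:
  mean(X) = (8 + 4 + 5 + 5) / 4 = 22/4 = 5.5
  mean(Y) = (6 + 4 + 2 + 2) / 4 = 14/4 = 3.5
  mean(Z) = (4 + 2 + 7 + 5) / 4 = 18/4 = 4.5

Step 2 — sample covariance S[i,j] = (1/(n-1)) · Σ_k (x_{k,i} - mean_i) · (x_{k,j} - mean_j), with n-1 = 3.
  S[X,X] = ((2.5)·(2.5) + (-1.5)·(-1.5) + (-0.5)·(-0.5) + (-0.5)·(-0.5)) / 3 = 9/3 = 3
  S[X,Y] = ((2.5)·(2.5) + (-1.5)·(0.5) + (-0.5)·(-1.5) + (-0.5)·(-1.5)) / 3 = 7/3 = 2.3333
  S[X,Z] = ((2.5)·(-0.5) + (-1.5)·(-2.5) + (-0.5)·(2.5) + (-0.5)·(0.5)) / 3 = 1/3 = 0.3333
  S[Y,Y] = ((2.5)·(2.5) + (0.5)·(0.5) + (-1.5)·(-1.5) + (-1.5)·(-1.5)) / 3 = 11/3 = 3.6667
  S[Y,Z] = ((2.5)·(-0.5) + (0.5)·(-2.5) + (-1.5)·(2.5) + (-1.5)·(0.5)) / 3 = -7/3 = -2.3333
  S[Z,Z] = ((-0.5)·(-0.5) + (-2.5)·(-2.5) + (2.5)·(2.5) + (0.5)·(0.5)) / 3 = 13/3 = 4.3333

S is symmetric (S[j,i] = S[i,j]). Assembling:

S = [[3, 2.3333, 0.3333],
 [2.3333, 3.6667, -2.3333],
 [0.3333, -2.3333, 4.3333]]


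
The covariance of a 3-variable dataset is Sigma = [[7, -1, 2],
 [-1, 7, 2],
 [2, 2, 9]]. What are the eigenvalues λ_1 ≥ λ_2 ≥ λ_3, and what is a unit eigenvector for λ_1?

Step 1 — characteristic polynomial p(λ) = det(λI - Sigma) = λ³ - tr·λ² + c_1·λ - det, where tr = trace, c_1 = sum of the principal 2×2 minors, det = det(Sigma):
  tr = 7 + 7 + 9 = 23,
  c_1 = (7·7 - (-1)²) + (7·9 - (2)²) + (7·9 - (2)²) = 48 + 59 + 59 = 166,
  det = 7·(7·9 - (2)²) - (-1)·((-1)·9 - (2)·(2)) + (2)·((-1)·(2) - 7·(2)) = 7·(59) - (-1)·(-13) + (2)·(-16) = 368.
  So p(λ) = λ³ - 23λ² + 166λ - 368.
Step 2 — look for an integer root (rational root theorem: any rational root is an integer divisor of 368). Testing λ = 8:
  p(8) = 512 - 1472 + 1328 - 368 = 0  ✓
  Dividing out (λ - 8): p(λ) = (λ - 8)(λ² - 15λ + 46).
Step 3 — remaining eigenvalues from the quadratic λ² - 15λ + 46 = 0:
  Δ = 15² - 4·46 = 225 - 184 = 41,  λ = (15 ± √41)/2 = (15 ± 6.4031)/2 ≈ 10.7016 or 4.2984.
  Sorted: λ_1 = 10.7016,  λ_2 = 8,  λ_3 = 4.2984  (check: sum = 23 = tr ✓).

Step 4 — unit eigenvector for λ_1 ≈ 10.7016: v spans the null space of (Sigma - λ_1 I), whose rows are
  r_1 = (-3.7016, -1, 2),  r_2 = (-1, -3.7016, 2),  r_3 = (2, 2, -1.7016).
  v is orthogonal to every row, so take v ∝ r_1 × r_2 = ((-1)·(2) - (2)·(-3.7016), (2)·(-1) - (-3.7016)·(2), (-3.7016)·(-3.7016) - (-1)·(-1)) ≈ (5.4031, 5.4031, 12.7016).
  Let u = (5.4031, 5.4031, 12.7016).
  ||u|| = √((5.4031)² + (5.4031)² + (12.7016)²) = √(219.7172) ≈ 14.8229,  v_1 = u/||u|| ≈ (0.3645, 0.3645, 0.8569) (||v_1|| = 1).

λ_1 = 10.7016,  λ_2 = 8,  λ_3 = 4.2984;  v_1 ≈ (0.3645, 0.3645, 0.8569)


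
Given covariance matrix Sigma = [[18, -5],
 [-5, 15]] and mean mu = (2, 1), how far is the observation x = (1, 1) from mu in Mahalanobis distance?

Step 1 — centre the observation: (x - mu) = (-1, 0).

Step 2 — invert Sigma. det(Sigma) = 18·15 - (-5)² = 245.
  Sigma^{-1} = (1/det) · [[d, -b], [-b, a]] = [[0.0612, 0.0204],
 [0.0204, 0.0735]].

Step 3 — form the quadratic (x - mu)^T · Sigma^{-1} · (x - mu):
  Sigma^{-1} · (x - mu) = (-0.0612, -0.0204).
  (x - mu)^T · [Sigma^{-1} · (x - mu)] = (-1)·(-0.0612) + (0)·(-0.0204) = 0.0612.

Step 4 — take square root: d = √(0.0612) ≈ 0.2474.

d(x, mu) = √(0.0612) ≈ 0.2474


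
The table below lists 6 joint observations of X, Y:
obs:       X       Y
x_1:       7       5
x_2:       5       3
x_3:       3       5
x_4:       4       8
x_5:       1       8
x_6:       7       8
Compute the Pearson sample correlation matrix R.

Step 1 — column means:
  mean(X) = (7 + 5 + 3 + 4 + 1 + 7) / 6 = 27/6 = 4.5
  mean(Y) = (5 + 3 + 5 + 8 + 8 + 8) / 6 = 37/6 = 6.1667

Step 2 — sample variances and covariances s[i,j] = (1/(n-1)) · Σ_k (x_{k,i} - mean_i) · (x_{k,j} - mean_j), with n-1 = 5:
  s[X,X] = ((2.5)·(2.5) + (0.5)·(0.5) + (-1.5)·(-1.5) + (-0.5)·(-0.5) + (-3.5)·(-3.5) + (2.5)·(2.5)) / 5 = 27.5/5 = 5.5
  s[X,Y] = ((2.5)·(-1.1667) + (0.5)·(-3.1667) + (-1.5)·(-1.1667) + (-0.5)·(1.8333) + (-3.5)·(1.8333) + (2.5)·(1.8333)) / 5 = -5.5/5 = -1.1
  s[Y,Y] = ((-1.1667)·(-1.1667) + (-3.1667)·(-3.1667) + (-1.1667)·(-1.1667) + (1.8333)·(1.8333) + (1.8333)·(1.8333) + (1.8333)·(1.8333)) / 5 = 22.8333/5 = 4.5667
  Sample standard deviations s_i = √(s[i,i]):
  s(X) = √(5.5) = 2.3452
  s(Y) = √(4.5667) = 2.137

Step 3 — r_{ij} = s_{ij} / (s_i · s_j):
  r[X,X] = 1 (diagonal).
  r[X,Y] = -1.1 / (2.3452 · 2.137) = -1.1 / 5.0117 = -0.2195
  r[Y,Y] = 1 (diagonal).

R is symmetric with unit diagonal. Assembling:

R = [[1, -0.2195],
 [-0.2195, 1]]


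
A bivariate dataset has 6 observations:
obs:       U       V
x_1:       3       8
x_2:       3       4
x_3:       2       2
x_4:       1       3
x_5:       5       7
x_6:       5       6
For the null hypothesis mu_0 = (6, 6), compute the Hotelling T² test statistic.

Step 1 — sample mean vector:
  mean(U) = (3 + 3 + 2 + 1 + 5 + 5) / 6 = 19/6 = 3.1667
  mean(V) = (8 + 4 + 2 + 3 + 7 + 6) / 6 = 30/6 = 5
  x̄ = (3.1667, 5),  deviation x̄ - mu_0 = (3.1667, 5) - (6, 6) = (-2.8333, -1).

Step 2 — sample covariance matrix, S[i,j] = (1/(n-1)) · Σ_k (x_{k,i} - mean_i) · (x_{k,j} - mean_j), divisor n-1 = 5:
  S[U,U] = ((-0.1667)·(-0.1667) + (-0.1667)·(-0.1667) + (-1.1667)·(-1.1667) + (-2.1667)·(-2.1667) + (1.8333)·(1.8333) + (1.8333)·(1.8333)) / 5 = 12.8333/5 = 2.5667
  S[U,V] = ((-0.1667)·(3) + (-0.1667)·(-1) + (-1.1667)·(-3) + (-2.1667)·(-2) + (1.8333)·(2) + (1.8333)·(1)) / 5 = 13/5 = 2.6
  S[V,V] = ((3)·(3) + (-1)·(-1) + (-3)·(-3) + (-2)·(-2) + (2)·(2) + (1)·(1)) / 5 = 28/5 = 5.6
  S = [[2.5667, 2.6],
 [2.6, 5.6]].

Step 3 — invert S. det(S) = 2.5667·5.6 - (2.6)² = 7.6133.
  S^{-1} = (1/det) · [[d, -b], [-b, a]] = [[0.7356, -0.3415],
 [-0.3415, 0.3371]].

Step 4 — quadratic form (x̄ - mu_0)^T · S^{-1} · (x̄ - mu_0):
  S^{-1} · (x̄ - mu_0) = (-1.7426, 0.6305),
  (x̄ - mu_0)^T · [...] = (-2.8333)·(-1.7426) + (-1)·(0.6305) = 4.3068.

Step 5 — scale by n: T² = 6 · 4.3068 = 25.8406.

T² ≈ 25.8406


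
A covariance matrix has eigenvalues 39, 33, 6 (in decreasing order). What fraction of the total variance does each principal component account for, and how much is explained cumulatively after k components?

Step 1 — total variance = trace(Sigma) = Σ λ_i = 39 + 33 + 6 = 78.

Step 2 — fraction explained by component i = λ_i / Σ λ:
  PC1: 39/78 = 0.5
  PC2: 33/78 = 0.4231
  PC3: 6/78 = 0.0769

Step 3 — cumulative fraction after k components = (λ_1 + ... + λ_k) / Σ λ:
  k = 1: 39/78 = 0.5
  k = 2: (39 + 33)/78 = 72/78 = 0.9231
  k = 3: (39 + 33 + 6)/78 = 78/78 = 1

Summary (fraction, with percent):

explained: PC1 0.5 (50%), PC2 0.4231 (42.31%), PC3 0.0769 (7.69%);  cumulative: 0.5, 0.9231, 1


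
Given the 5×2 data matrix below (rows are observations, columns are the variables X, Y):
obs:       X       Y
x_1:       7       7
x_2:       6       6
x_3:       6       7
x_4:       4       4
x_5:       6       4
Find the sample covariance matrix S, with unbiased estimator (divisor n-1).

Step 1 — column means:
  mean(X) = (7 + 6 + 6 + 4 + 6) / 5 = 29/5 = 5.8
  mean(Y) = (7 + 6 + 7 + 4 + 4) / 5 = 28/5 = 5.6

Step 2 — sample covariance S[i,j] = (1/(n-1)) · Σ_k (x_{k,i} - mean_i) · (x_{k,j} - mean_j), with n-1 = 4.
  S[X,X] = ((1.2)·(1.2) + (0.2)·(0.2) + (0.2)·(0.2) + (-1.8)·(-1.8) + (0.2)·(0.2)) / 4 = 4.8/4 = 1.2
  S[X,Y] = ((1.2)·(1.4) + (0.2)·(0.4) + (0.2)·(1.4) + (-1.8)·(-1.6) + (0.2)·(-1.6)) / 4 = 4.6/4 = 1.15
  S[Y,Y] = ((1.4)·(1.4) + (0.4)·(0.4) + (1.4)·(1.4) + (-1.6)·(-1.6) + (-1.6)·(-1.6)) / 4 = 9.2/4 = 2.3

S is symmetric (S[j,i] = S[i,j]). Assembling:

S = [[1.2, 1.15],
 [1.15, 2.3]]


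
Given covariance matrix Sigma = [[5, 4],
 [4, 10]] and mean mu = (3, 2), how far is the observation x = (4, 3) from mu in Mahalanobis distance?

Step 1 — centre the observation: (x - mu) = (1, 1).

Step 2 — invert Sigma. det(Sigma) = 5·10 - (4)² = 34.
  Sigma^{-1} = (1/det) · [[d, -b], [-b, a]] = [[0.2941, -0.1176],
 [-0.1176, 0.1471]].

Step 3 — form the quadratic (x - mu)^T · Sigma^{-1} · (x - mu):
  Sigma^{-1} · (x - mu) = (0.1765, 0.0294).
  (x - mu)^T · [Sigma^{-1} · (x - mu)] = (1)·(0.1765) + (1)·(0.0294) = 0.2059.

Step 4 — take square root: d = √(0.2059) ≈ 0.4537.

d(x, mu) = √(0.2059) ≈ 0.4537


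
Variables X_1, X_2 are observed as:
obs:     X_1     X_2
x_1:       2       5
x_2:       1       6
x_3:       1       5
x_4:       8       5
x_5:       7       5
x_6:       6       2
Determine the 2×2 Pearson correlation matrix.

Step 1 — column means:
  mean(X_1) = (2 + 1 + 1 + 8 + 7 + 6) / 6 = 25/6 = 4.1667
  mean(X_2) = (5 + 6 + 5 + 5 + 5 + 2) / 6 = 28/6 = 4.6667

Step 2 — sample variances and covariances s[i,j] = (1/(n-1)) · Σ_k (x_{k,i} - mean_i) · (x_{k,j} - mean_j), with n-1 = 5:
  s[X_1,X_1] = ((-2.1667)·(-2.1667) + (-3.1667)·(-3.1667) + (-3.1667)·(-3.1667) + (3.8333)·(3.8333) + (2.8333)·(2.8333) + (1.8333)·(1.8333)) / 5 = 50.8333/5 = 10.1667
  s[X_1,X_2] = ((-2.1667)·(0.3333) + (-3.1667)·(1.3333) + (-3.1667)·(0.3333) + (3.8333)·(0.3333) + (2.8333)·(0.3333) + (1.8333)·(-2.6667)) / 5 = -8.6667/5 = -1.7333
  s[X_2,X_2] = ((0.3333)·(0.3333) + (1.3333)·(1.3333) + (0.3333)·(0.3333) + (0.3333)·(0.3333) + (0.3333)·(0.3333) + (-2.6667)·(-2.6667)) / 5 = 9.3333/5 = 1.8667
  Sample standard deviations s_i = √(s[i,i]):
  s(X_1) = √(10.1667) = 3.1885
  s(X_2) = √(1.8667) = 1.3663

Step 3 — r_{ij} = s_{ij} / (s_i · s_j):
  r[X_1,X_1] = 1 (diagonal).
  r[X_1,X_2] = -1.7333 / (3.1885 · 1.3663) = -1.7333 / 4.3563 = -0.3979
  r[X_2,X_2] = 1 (diagonal).

R is symmetric with unit diagonal. Assembling:

R = [[1, -0.3979],
 [-0.3979, 1]]


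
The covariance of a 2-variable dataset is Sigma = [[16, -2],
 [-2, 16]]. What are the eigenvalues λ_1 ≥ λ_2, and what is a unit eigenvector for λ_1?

Step 1 — characteristic polynomial of 2×2 Sigma:
  det(Sigma - λI) = λ² - trace · λ + det = 0.
  trace = 16 + 16 = 32, det = 16·16 - (-2)² = 252.
Step 2 — discriminant:
  Δ = trace² - 4·det = 1024 - 1008 = 16.
Step 3 — eigenvalues:
  λ = (trace ± √Δ)/2 = (32 ± 4)/2,
  λ_1 = 18,  λ_2 = 14.

Step 4 — unit eigenvector for λ_1: solve (Sigma - λ_1 I)v = 0. First row:
  (16 - 18)·v_x + (-2)·v_y = 0, i.e. (-2)·v_x + (-2)·v_y = 0,
  so v ∝ (b, λ_1 - a) = (-2, 2); multiply by -1 so the first entry is positive: u = (2, -2).
  ||u|| = √((2)² + (-2)²) = √(8) ≈ 2.8284,
  v_1 = u/||u|| ≈ (0.7071, -0.7071) (||v_1|| = 1).

λ_1 = 18,  λ_2 = 14;  v_1 ≈ (0.7071, -0.7071)


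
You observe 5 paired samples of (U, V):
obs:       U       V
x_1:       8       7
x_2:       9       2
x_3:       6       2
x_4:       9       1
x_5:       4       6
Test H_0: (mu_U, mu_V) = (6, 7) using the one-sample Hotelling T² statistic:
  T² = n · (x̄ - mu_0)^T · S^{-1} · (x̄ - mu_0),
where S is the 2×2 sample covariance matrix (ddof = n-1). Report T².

Step 1 — sample mean vector:
  mean(U) = (8 + 9 + 6 + 9 + 4) / 5 = 36/5 = 7.2
  mean(V) = (7 + 2 + 2 + 1 + 6) / 5 = 18/5 = 3.6
  x̄ = (7.2, 3.6),  deviation x̄ - mu_0 = (7.2, 3.6) - (6, 7) = (1.2, -3.4).

Step 2 — sample covariance matrix, S[i,j] = (1/(n-1)) · Σ_k (x_{k,i} - mean_i) · (x_{k,j} - mean_j), divisor n-1 = 4:
  S[U,U] = ((0.8)·(0.8) + (1.8)·(1.8) + (-1.2)·(-1.2) + (1.8)·(1.8) + (-3.2)·(-3.2)) / 4 = 18.8/4 = 4.7
  S[U,V] = ((0.8)·(3.4) + (1.8)·(-1.6) + (-1.2)·(-1.6) + (1.8)·(-2.6) + (-3.2)·(2.4)) / 4 = -10.6/4 = -2.65
  S[V,V] = ((3.4)·(3.4) + (-1.6)·(-1.6) + (-1.6)·(-1.6) + (-2.6)·(-2.6) + (2.4)·(2.4)) / 4 = 29.2/4 = 7.3
  S = [[4.7, -2.65],
 [-2.65, 7.3]].

Step 3 — invert S. det(S) = 4.7·7.3 - (-2.65)² = 27.2875.
  S^{-1} = (1/det) · [[d, -b], [-b, a]] = [[0.2675, 0.0971],
 [0.0971, 0.1722]].

Step 4 — quadratic form (x̄ - mu_0)^T · S^{-1} · (x̄ - mu_0):
  S^{-1} · (x̄ - mu_0) = (-0.0092, -0.4691),
  (x̄ - mu_0)^T · [...] = (1.2)·(-0.0092) + (-3.4)·(-0.4691) = 1.5839.

Step 5 — scale by n: T² = 5 · 1.5839 = 7.9194.

T² ≈ 7.9194


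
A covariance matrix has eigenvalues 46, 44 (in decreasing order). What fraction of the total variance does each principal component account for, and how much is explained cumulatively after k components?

Step 1 — total variance = trace(Sigma) = Σ λ_i = 46 + 44 = 90.

Step 2 — fraction explained by component i = λ_i / Σ λ:
  PC1: 46/90 = 0.5111
  PC2: 44/90 = 0.4889

Step 3 — cumulative fraction after k components = (λ_1 + ... + λ_k) / Σ λ:
  k = 1: 46/90 = 0.5111
  k = 2: (46 + 44)/90 = 90/90 = 1

Summary (fraction, with percent):

explained: PC1 0.5111 (51.11%), PC2 0.4889 (48.89%);  cumulative: 0.5111, 1


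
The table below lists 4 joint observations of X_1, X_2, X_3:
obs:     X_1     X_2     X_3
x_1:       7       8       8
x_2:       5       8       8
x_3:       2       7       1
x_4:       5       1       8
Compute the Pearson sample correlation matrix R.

Step 1 — column means:
  mean(X_1) = (7 + 5 + 2 + 5) / 4 = 19/4 = 4.75
  mean(X_2) = (8 + 8 + 7 + 1) / 4 = 24/4 = 6
  mean(X_3) = (8 + 8 + 1 + 8) / 4 = 25/4 = 6.25

Step 2 — sample variances and covariances s[i,j] = (1/(n-1)) · Σ_k (x_{k,i} - mean_i) · (x_{k,j} - mean_j), with n-1 = 3:
  s[X_1,X_1] = ((2.25)·(2.25) + (0.25)·(0.25) + (-2.75)·(-2.75) + (0.25)·(0.25)) / 3 = 12.75/3 = 4.25
  s[X_1,X_2] = ((2.25)·(2) + (0.25)·(2) + (-2.75)·(1) + (0.25)·(-5)) / 3 = 1/3 = 0.3333
  s[X_1,X_3] = ((2.25)·(1.75) + (0.25)·(1.75) + (-2.75)·(-5.25) + (0.25)·(1.75)) / 3 = 19.25/3 = 6.4167
  s[X_2,X_2] = ((2)·(2) + (2)·(2) + (1)·(1) + (-5)·(-5)) / 3 = 34/3 = 11.3333
  s[X_2,X_3] = ((2)·(1.75) + (2)·(1.75) + (1)·(-5.25) + (-5)·(1.75)) / 3 = -7/3 = -2.3333
  s[X_3,X_3] = ((1.75)·(1.75) + (1.75)·(1.75) + (-5.25)·(-5.25) + (1.75)·(1.75)) / 3 = 36.75/3 = 12.25
  Sample standard deviations s_i = √(s[i,i]):
  s(X_1) = √(4.25) = 2.0616
  s(X_2) = √(11.3333) = 3.3665
  s(X_3) = √(12.25) = 3.5

Step 3 — r_{ij} = s_{ij} / (s_i · s_j):
  r[X_1,X_1] = 1 (diagonal).
  r[X_1,X_2] = 0.3333 / (2.0616 · 3.3665) = 0.3333 / 6.9402 = 0.048
  r[X_1,X_3] = 6.4167 / (2.0616 · 3.5) = 6.4167 / 7.2154 = 0.8893
  r[X_2,X_2] = 1 (diagonal).
  r[X_2,X_3] = -2.3333 / (3.3665 · 3.5) = -2.3333 / 11.7828 = -0.198
  r[X_3,X_3] = 1 (diagonal).

R is symmetric with unit diagonal. Assembling:

R = [[1, 0.048, 0.8893],
 [0.048, 1, -0.198],
 [0.8893, -0.198, 1]]


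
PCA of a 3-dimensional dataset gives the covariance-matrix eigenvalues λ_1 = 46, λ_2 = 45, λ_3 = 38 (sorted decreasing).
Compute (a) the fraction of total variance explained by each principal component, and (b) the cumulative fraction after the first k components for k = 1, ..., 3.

Step 1 — total variance = trace(Sigma) = Σ λ_i = 46 + 45 + 38 = 129.

Step 2 — fraction explained by component i = λ_i / Σ λ:
  PC1: 46/129 = 0.3566
  PC2: 45/129 = 0.3488
  PC3: 38/129 = 0.2946

Step 3 — cumulative fraction after k components = (λ_1 + ... + λ_k) / Σ λ:
  k = 1: 46/129 = 0.3566
  k = 2: (46 + 45)/129 = 91/129 = 0.7054
  k = 3: (46 + 45 + 38)/129 = 129/129 = 1

Summary (fraction, with percent):

explained: PC1 0.3566 (35.66%), PC2 0.3488 (34.88%), PC3 0.2946 (29.46%);  cumulative: 0.3566, 0.7054, 1


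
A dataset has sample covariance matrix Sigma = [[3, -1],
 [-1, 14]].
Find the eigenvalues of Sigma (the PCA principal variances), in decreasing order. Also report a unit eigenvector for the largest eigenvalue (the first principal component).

Step 1 — characteristic polynomial of 2×2 Sigma:
  det(Sigma - λI) = λ² - trace · λ + det = 0.
  trace = 3 + 14 = 17, det = 3·14 - (-1)² = 41.
Step 2 — discriminant:
  Δ = trace² - 4·det = 289 - 164 = 125.
Step 3 — eigenvalues:
  λ = (trace ± √Δ)/2 = (17 ± 11.1803)/2,
  λ_1 = 14.0902,  λ_2 = 2.9098.

Step 4 — unit eigenvector for λ_1: solve (Sigma - λ_1 I)v = 0. First row:
  (3 - 14.0902)·v_x + (-1)·v_y = 0, i.e. (-11.0902)·v_x + (-1)·v_y = 0,
  so v ∝ (b, λ_1 - a) = (-1, 11.0902); multiply by -1 so the first entry is positive: u = (1, -11.0902).
  ||u|| = √((1)² + (-11.0902)²) = √(123.9919) ≈ 11.1352,
  v_1 = u/||u|| ≈ (0.0898, -0.996) (||v_1|| = 1).

λ_1 = 14.0902,  λ_2 = 2.9098;  v_1 ≈ (0.0898, -0.996)


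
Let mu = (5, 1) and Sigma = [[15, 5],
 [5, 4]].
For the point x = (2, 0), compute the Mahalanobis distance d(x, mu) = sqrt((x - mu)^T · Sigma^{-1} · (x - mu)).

Step 1 — centre the observation: (x - mu) = (-3, -1).

Step 2 — invert Sigma. det(Sigma) = 15·4 - (5)² = 35.
  Sigma^{-1} = (1/det) · [[d, -b], [-b, a]] = [[0.1143, -0.1429],
 [-0.1429, 0.4286]].

Step 3 — form the quadratic (x - mu)^T · Sigma^{-1} · (x - mu):
  Sigma^{-1} · (x - mu) = (-0.2, 0).
  (x - mu)^T · [Sigma^{-1} · (x - mu)] = (-3)·(-0.2) + (-1)·(0) = 0.6.

Step 4 — take square root: d = √(0.6) ≈ 0.7746.

d(x, mu) = √(0.6) ≈ 0.7746


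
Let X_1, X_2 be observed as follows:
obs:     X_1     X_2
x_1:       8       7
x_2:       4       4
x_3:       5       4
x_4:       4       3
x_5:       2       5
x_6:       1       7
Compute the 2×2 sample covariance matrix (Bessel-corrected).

Step 1 — column means:
  mean(X_1) = (8 + 4 + 5 + 4 + 2 + 1) / 6 = 24/6 = 4
  mean(X_2) = (7 + 4 + 4 + 3 + 5 + 7) / 6 = 30/6 = 5

Step 2 — sample covariance S[i,j] = (1/(n-1)) · Σ_k (x_{k,i} - mean_i) · (x_{k,j} - mean_j), with n-1 = 5.
  S[X_1,X_1] = ((4)·(4) + (0)·(0) + (1)·(1) + (0)·(0) + (-2)·(-2) + (-3)·(-3)) / 5 = 30/5 = 6
  S[X_1,X_2] = ((4)·(2) + (0)·(-1) + (1)·(-1) + (0)·(-2) + (-2)·(0) + (-3)·(2)) / 5 = 1/5 = 0.2
  S[X_2,X_2] = ((2)·(2) + (-1)·(-1) + (-1)·(-1) + (-2)·(-2) + (0)·(0) + (2)·(2)) / 5 = 14/5 = 2.8

S is symmetric (S[j,i] = S[i,j]). Assembling:

S = [[6, 0.2],
 [0.2, 2.8]]


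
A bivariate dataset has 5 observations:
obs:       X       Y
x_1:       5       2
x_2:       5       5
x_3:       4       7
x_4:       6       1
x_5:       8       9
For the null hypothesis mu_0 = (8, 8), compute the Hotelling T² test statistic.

Step 1 — sample mean vector:
  mean(X) = (5 + 5 + 4 + 6 + 8) / 5 = 28/5 = 5.6
  mean(Y) = (2 + 5 + 7 + 1 + 9) / 5 = 24/5 = 4.8
  x̄ = (5.6, 4.8),  deviation x̄ - mu_0 = (5.6, 4.8) - (8, 8) = (-2.4, -3.2).

Step 2 — sample covariance matrix, S[i,j] = (1/(n-1)) · Σ_k (x_{k,i} - mean_i) · (x_{k,j} - mean_j), divisor n-1 = 4:
  S[X,X] = ((-0.6)·(-0.6) + (-0.6)·(-0.6) + (-1.6)·(-1.6) + (0.4)·(0.4) + (2.4)·(2.4)) / 4 = 9.2/4 = 2.3
  S[X,Y] = ((-0.6)·(-2.8) + (-0.6)·(0.2) + (-1.6)·(2.2) + (0.4)·(-3.8) + (2.4)·(4.2)) / 4 = 6.6/4 = 1.65
  S[Y,Y] = ((-2.8)·(-2.8) + (0.2)·(0.2) + (2.2)·(2.2) + (-3.8)·(-3.8) + (4.2)·(4.2)) / 4 = 44.8/4 = 11.2
  S = [[2.3, 1.65],
 [1.65, 11.2]].

Step 3 — invert S. det(S) = 2.3·11.2 - (1.65)² = 23.0375.
  S^{-1} = (1/det) · [[d, -b], [-b, a]] = [[0.4862, -0.0716],
 [-0.0716, 0.0998]].

Step 4 — quadratic form (x̄ - mu_0)^T · S^{-1} · (x̄ - mu_0):
  S^{-1} · (x̄ - mu_0) = (-0.9376, -0.1476),
  (x̄ - mu_0)^T · [...] = (-2.4)·(-0.9376) + (-3.2)·(-0.1476) = 2.7225.

Step 5 — scale by n: T² = 5 · 2.7225 = 13.6126.

T² ≈ 13.6126
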